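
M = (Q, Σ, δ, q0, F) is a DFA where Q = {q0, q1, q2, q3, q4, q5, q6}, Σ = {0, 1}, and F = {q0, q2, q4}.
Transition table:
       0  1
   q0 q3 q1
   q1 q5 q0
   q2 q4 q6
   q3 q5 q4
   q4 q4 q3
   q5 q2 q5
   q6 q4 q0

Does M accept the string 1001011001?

q0 --1--> q1
q1 --0--> q5
q5 --0--> q2
q2 --1--> q6
q6 --0--> q4
q4 --1--> q3
q3 --1--> q4
q4 --0--> q4
q4 --0--> q4
q4 --1--> q3
End in state q3, which is not an accepting state.

rejected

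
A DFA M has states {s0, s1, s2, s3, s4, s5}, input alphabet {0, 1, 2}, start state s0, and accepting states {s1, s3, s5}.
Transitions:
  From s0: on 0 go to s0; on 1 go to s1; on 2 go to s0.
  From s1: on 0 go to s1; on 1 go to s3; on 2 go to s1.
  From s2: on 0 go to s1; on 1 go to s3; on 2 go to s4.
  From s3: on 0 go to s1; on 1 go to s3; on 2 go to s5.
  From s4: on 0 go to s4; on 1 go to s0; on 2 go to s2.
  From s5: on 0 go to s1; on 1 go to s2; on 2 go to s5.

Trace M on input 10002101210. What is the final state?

s0 --1--> s1
s1 --0--> s1
s1 --0--> s1
s1 --0--> s1
s1 --2--> s1
s1 --1--> s3
s3 --0--> s1
s1 --1--> s3
s3 --2--> s5
s5 --1--> s2
s2 --0--> s1

s1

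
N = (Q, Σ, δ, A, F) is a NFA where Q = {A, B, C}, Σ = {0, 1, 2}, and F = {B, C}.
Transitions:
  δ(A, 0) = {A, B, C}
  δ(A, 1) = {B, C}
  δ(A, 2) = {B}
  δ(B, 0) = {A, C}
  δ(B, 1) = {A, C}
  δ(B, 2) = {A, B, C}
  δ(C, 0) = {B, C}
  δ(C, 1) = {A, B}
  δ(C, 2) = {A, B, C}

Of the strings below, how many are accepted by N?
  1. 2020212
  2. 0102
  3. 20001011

3

2020212: accepted
0102: accepted
20001011: accepted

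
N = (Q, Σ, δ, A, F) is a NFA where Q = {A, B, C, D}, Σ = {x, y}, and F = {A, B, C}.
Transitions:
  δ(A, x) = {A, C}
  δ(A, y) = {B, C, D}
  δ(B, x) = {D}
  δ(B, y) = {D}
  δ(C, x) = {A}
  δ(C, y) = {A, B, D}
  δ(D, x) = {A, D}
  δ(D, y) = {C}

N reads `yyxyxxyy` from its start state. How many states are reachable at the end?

Start: {A}
read y: {B, C, D}
read y: {A, B, C, D}
read x: {A, C, D}
read y: {A, B, C, D}
read x: {A, C, D}
read x: {A, C, D}
read y: {A, B, C, D}
read y: {A, B, C, D}
Final reachable set {A, B, C, D} has 4 states.

4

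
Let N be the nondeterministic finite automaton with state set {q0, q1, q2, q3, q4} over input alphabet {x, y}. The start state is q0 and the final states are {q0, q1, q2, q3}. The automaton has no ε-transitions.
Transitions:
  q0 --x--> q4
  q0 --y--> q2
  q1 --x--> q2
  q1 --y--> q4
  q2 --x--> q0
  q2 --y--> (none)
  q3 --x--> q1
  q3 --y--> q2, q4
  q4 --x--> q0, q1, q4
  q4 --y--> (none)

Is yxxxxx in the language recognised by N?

Start: {q0}
read y: {q2}
read x: {q0}
read x: {q4}
read x: {q0, q1, q4}
read x: {q0, q1, q2, q4}
read x: {q0, q1, q2, q4}
Reachable ∩ accepting = {q0, q1, q2} — nonempty.

accepted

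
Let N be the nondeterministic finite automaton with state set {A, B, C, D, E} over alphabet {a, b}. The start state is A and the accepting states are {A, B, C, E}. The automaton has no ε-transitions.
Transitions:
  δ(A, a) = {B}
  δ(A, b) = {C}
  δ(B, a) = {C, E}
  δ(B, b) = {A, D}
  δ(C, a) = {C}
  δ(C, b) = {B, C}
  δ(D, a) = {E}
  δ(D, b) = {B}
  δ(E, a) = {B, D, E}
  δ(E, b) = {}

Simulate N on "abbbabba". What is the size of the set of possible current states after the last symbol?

Start: {A}
read a: {B}
read b: {A, D}
read b: {B, C}
read b: {A, B, C, D}
read a: {B, C, E}
read b: {A, B, C, D}
read b: {A, B, C, D}
read a: {B, C, E}
Final reachable set {B, C, E} has 3 states.

3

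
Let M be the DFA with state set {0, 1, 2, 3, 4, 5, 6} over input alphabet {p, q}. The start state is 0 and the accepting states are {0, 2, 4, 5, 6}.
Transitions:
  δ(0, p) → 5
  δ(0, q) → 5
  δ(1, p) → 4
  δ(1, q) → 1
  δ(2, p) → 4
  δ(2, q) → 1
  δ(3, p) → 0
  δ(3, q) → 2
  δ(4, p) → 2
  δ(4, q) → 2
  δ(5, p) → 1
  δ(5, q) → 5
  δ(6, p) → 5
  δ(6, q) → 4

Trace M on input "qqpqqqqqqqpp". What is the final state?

2

0 --q--> 5
5 --q--> 5
5 --p--> 1
1 --q--> 1
1 --q--> 1
1 --q--> 1
1 --q--> 1
1 --q--> 1
1 --q--> 1
1 --q--> 1
1 --p--> 4
4 --p--> 2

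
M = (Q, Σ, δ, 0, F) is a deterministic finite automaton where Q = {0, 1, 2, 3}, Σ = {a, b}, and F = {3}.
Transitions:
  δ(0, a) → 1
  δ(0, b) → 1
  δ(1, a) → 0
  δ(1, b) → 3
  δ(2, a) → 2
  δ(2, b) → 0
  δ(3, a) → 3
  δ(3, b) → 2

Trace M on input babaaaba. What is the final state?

0 --b--> 1
1 --a--> 0
0 --b--> 1
1 --a--> 0
0 --a--> 1
1 --a--> 0
0 --b--> 1
1 --a--> 0

0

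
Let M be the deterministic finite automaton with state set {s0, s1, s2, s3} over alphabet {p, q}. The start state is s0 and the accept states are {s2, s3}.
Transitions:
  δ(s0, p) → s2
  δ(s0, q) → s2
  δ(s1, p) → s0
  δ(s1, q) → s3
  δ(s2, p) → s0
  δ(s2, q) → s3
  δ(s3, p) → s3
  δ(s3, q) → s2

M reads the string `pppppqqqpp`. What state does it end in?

s3

s0 --p--> s2
s2 --p--> s0
s0 --p--> s2
s2 --p--> s0
s0 --p--> s2
s2 --q--> s3
s3 --q--> s2
s2 --q--> s3
s3 --p--> s3
s3 --p--> s3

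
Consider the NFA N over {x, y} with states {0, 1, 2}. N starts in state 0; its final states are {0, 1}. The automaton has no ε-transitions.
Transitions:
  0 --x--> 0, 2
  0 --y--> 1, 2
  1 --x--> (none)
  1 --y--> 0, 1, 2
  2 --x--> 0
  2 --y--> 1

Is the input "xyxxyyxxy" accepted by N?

Start: {0}
read x: {0, 2}
read y: {1, 2}
read x: {0}
read x: {0, 2}
read y: {1, 2}
read y: {0, 1, 2}
read x: {0, 2}
read x: {0, 2}
read y: {1, 2}
Reachable ∩ accepting = {1} — nonempty.

accepted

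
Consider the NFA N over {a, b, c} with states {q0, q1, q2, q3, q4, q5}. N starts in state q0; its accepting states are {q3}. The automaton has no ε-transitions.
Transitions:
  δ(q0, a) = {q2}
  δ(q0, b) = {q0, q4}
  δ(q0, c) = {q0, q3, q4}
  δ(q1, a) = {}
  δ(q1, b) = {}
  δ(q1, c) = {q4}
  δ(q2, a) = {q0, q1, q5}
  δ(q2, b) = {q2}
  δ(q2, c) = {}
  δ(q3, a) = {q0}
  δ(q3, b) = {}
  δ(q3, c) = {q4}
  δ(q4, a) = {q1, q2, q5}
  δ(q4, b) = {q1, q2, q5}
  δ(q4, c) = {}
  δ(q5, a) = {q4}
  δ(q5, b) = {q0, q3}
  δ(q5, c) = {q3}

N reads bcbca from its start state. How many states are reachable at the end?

Start: {q0}
read b: {q0, q4}
read c: {q0, q3, q4}
read b: {q0, q1, q2, q4, q5}
read c: {q0, q3, q4}
read a: {q0, q1, q2, q5}
Final reachable set {q0, q1, q2, q5} has 4 states.

4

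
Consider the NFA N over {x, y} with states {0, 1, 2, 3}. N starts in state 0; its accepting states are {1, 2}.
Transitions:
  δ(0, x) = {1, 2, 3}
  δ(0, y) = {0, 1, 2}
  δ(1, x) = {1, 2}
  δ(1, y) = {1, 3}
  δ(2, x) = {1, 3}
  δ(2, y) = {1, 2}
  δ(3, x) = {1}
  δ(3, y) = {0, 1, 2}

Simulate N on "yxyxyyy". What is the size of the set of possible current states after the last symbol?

Start: {0}
read y: {0, 1, 2}
read x: {1, 2, 3}
read y: {0, 1, 2, 3}
read x: {1, 2, 3}
read y: {0, 1, 2, 3}
read y: {0, 1, 2, 3}
read y: {0, 1, 2, 3}
Final reachable set {0, 1, 2, 3} has 4 states.

4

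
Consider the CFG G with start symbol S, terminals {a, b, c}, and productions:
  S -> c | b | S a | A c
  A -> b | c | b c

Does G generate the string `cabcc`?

no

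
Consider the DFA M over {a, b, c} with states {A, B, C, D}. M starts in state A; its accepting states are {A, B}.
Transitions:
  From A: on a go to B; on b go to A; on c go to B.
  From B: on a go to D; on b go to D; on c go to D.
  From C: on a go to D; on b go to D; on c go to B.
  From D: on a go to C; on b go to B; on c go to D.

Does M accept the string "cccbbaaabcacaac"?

A --c--> B
B --c--> D
D --c--> D
D --b--> B
B --b--> D
D --a--> C
C --a--> D
D --a--> C
C --b--> D
D --c--> D
D --a--> C
C --c--> B
B --a--> D
D --a--> C
C --c--> B
End in state B, which is an accepting state.

accepted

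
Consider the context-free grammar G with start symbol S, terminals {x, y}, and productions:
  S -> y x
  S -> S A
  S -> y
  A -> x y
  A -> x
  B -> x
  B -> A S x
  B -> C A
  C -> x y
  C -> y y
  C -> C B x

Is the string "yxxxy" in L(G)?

yes

S ⇒ SA ⇒ SAA ⇒ SAAA ⇒ yAAA ⇒ yxAA ⇒ yxxA ⇒ yxxxy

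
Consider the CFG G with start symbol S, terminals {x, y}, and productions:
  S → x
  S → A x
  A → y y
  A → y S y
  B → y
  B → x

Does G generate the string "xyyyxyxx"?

no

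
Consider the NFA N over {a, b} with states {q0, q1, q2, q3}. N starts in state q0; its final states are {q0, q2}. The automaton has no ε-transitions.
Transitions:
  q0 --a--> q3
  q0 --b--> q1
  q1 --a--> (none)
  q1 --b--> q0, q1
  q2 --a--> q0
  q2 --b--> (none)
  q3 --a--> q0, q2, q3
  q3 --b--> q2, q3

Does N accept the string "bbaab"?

Start: {q0}
read b: {q1}
read b: {q0, q1}
read a: {q3}
read a: {q0, q2, q3}
read b: {q1, q2, q3}
Reachable ∩ accepting = {q2} — nonempty.

accepted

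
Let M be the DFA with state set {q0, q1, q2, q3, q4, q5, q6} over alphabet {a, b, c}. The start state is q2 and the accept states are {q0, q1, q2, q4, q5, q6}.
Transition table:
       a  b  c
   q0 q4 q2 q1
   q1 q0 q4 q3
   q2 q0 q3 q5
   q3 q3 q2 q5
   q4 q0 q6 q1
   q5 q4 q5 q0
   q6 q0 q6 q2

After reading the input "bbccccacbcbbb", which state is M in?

q2

q2 --b--> q3
q3 --b--> q2
q2 --c--> q5
q5 --c--> q0
q0 --c--> q1
q1 --c--> q3
q3 --a--> q3
q3 --c--> q5
q5 --b--> q5
q5 --c--> q0
q0 --b--> q2
q2 --b--> q3
q3 --b--> q2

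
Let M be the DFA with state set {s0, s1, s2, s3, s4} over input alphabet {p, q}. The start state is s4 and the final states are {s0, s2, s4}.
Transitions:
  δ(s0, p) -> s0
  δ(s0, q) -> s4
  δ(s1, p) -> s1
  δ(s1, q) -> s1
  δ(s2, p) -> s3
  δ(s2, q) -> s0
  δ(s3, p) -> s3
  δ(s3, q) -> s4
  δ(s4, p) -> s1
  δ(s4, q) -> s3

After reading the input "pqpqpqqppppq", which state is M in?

s1

s4 --p--> s1
s1 --q--> s1
s1 --p--> s1
s1 --q--> s1
s1 --p--> s1
s1 --q--> s1
s1 --q--> s1
s1 --p--> s1
s1 --p--> s1
s1 --p--> s1
s1 --p--> s1
s1 --q--> s1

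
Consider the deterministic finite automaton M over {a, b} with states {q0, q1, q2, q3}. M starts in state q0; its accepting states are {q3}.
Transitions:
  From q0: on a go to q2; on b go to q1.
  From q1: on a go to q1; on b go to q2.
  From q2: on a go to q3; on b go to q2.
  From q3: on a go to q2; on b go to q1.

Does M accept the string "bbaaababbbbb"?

rejected

q0 --b--> q1
q1 --b--> q2
q2 --a--> q3
q3 --a--> q2
q2 --a--> q3
q3 --b--> q1
q1 --a--> q1
q1 --b--> q2
q2 --b--> q2
q2 --b--> q2
q2 --b--> q2
q2 --b--> q2
End in state q2, which is not an accepting state.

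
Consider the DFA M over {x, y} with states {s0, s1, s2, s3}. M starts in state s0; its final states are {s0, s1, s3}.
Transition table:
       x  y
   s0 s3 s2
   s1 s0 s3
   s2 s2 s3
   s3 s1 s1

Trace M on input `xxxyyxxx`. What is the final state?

s3

s0 --x--> s3
s3 --x--> s1
s1 --x--> s0
s0 --y--> s2
s2 --y--> s3
s3 --x--> s1
s1 --x--> s0
s0 --x--> s3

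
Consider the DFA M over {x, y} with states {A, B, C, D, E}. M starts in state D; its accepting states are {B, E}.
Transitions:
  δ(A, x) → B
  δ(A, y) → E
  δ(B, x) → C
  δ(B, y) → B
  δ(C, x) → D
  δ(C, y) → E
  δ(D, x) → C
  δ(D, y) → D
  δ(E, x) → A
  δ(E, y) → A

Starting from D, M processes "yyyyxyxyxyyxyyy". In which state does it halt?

B

D --y--> D
D --y--> D
D --y--> D
D --y--> D
D --x--> C
C --y--> E
E --x--> A
A --y--> E
E --x--> A
A --y--> E
E --y--> A
A --x--> B
B --y--> B
B --y--> B
B --y--> B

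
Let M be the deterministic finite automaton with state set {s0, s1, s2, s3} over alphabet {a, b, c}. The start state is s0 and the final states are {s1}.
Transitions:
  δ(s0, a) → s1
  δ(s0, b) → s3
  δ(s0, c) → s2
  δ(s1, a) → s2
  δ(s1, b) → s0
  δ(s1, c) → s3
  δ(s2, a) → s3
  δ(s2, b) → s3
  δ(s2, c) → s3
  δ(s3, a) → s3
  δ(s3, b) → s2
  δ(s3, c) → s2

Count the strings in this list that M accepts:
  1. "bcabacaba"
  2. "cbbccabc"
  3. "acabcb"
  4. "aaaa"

0

"bcabacaba": rejected
"cbbccabc": rejected
"acabcb": rejected
"aaaa": rejected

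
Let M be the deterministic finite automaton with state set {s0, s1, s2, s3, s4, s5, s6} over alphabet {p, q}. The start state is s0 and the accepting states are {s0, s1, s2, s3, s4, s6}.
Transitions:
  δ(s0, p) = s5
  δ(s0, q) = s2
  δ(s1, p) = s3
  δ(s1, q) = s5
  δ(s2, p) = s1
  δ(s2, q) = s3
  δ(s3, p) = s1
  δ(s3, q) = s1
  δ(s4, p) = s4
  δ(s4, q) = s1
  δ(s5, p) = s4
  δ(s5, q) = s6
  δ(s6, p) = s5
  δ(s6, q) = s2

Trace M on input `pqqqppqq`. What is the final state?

s0 --p--> s5
s5 --q--> s6
s6 --q--> s2
s2 --q--> s3
s3 --p--> s1
s1 --p--> s3
s3 --q--> s1
s1 --q--> s5

s5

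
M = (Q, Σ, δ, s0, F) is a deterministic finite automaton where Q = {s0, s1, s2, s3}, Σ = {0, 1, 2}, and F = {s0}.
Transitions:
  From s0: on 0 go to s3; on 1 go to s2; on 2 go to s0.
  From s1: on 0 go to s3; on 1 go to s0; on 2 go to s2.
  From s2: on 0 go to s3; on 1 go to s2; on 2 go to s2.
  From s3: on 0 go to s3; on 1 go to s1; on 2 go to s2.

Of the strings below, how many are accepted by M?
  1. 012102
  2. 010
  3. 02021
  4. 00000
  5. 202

0

012102: rejected
010: rejected
02021: rejected
00000: rejected
202: rejected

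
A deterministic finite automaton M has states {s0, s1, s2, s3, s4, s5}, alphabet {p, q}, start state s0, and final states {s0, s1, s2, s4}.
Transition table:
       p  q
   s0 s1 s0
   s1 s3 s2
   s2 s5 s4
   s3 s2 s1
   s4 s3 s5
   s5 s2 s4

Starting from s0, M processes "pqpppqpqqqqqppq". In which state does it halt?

s0 --p--> s1
s1 --q--> s2
s2 --p--> s5
s5 --p--> s2
s2 --p--> s5
s5 --q--> s4
s4 --p--> s3
s3 --q--> s1
s1 --q--> s2
s2 --q--> s4
s4 --q--> s5
s5 --q--> s4
s4 --p--> s3
s3 --p--> s2
s2 --q--> s4

s4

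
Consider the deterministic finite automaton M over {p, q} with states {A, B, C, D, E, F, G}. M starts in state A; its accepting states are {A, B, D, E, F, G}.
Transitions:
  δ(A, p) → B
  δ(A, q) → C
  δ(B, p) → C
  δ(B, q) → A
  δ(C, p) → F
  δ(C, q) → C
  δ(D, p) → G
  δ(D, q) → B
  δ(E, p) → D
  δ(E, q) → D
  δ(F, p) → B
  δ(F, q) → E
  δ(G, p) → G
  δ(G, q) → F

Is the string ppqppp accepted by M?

A --p--> B
B --p--> C
C --q--> C
C --p--> F
F --p--> B
B --p--> C
End in state C, which is not an accepting state.

rejected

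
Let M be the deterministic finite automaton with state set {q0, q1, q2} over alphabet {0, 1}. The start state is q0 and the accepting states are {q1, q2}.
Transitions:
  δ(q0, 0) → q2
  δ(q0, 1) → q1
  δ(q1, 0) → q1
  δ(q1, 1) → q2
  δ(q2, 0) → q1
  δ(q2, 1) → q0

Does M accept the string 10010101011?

q0 --1--> q1
q1 --0--> q1
q1 --0--> q1
q1 --1--> q2
q2 --0--> q1
q1 --1--> q2
q2 --0--> q1
q1 --1--> q2
q2 --0--> q1
q1 --1--> q2
q2 --1--> q0
End in state q0, which is not an accepting state.

rejected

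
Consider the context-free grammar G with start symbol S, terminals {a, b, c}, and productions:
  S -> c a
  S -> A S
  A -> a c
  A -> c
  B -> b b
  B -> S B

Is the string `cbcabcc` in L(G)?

no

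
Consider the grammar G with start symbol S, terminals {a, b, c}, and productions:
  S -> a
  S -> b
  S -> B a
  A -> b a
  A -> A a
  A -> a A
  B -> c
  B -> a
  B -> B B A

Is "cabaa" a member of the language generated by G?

S ⇒ Ba ⇒ BBAa ⇒ cBAa ⇒ caAa ⇒ cabaa

yes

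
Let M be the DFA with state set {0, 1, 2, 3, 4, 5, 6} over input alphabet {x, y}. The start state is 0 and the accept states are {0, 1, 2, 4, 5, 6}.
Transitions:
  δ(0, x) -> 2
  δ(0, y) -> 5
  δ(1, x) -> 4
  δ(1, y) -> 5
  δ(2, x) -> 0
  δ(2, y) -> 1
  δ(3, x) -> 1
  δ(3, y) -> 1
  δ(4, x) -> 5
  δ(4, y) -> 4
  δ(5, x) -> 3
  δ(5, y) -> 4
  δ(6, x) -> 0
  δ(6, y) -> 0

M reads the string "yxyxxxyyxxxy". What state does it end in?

0 --y--> 5
5 --x--> 3
3 --y--> 1
1 --x--> 4
4 --x--> 5
5 --x--> 3
3 --y--> 1
1 --y--> 5
5 --x--> 3
3 --x--> 1
1 --x--> 4
4 --y--> 4

4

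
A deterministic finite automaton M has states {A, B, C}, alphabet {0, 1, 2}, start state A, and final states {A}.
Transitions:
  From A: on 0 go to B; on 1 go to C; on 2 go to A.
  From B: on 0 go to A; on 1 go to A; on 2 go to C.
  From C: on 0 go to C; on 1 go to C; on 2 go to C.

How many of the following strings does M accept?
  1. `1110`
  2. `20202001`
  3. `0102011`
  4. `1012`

0

`1110`: rejected
`20202001`: rejected
`0102011`: rejected
`1012`: rejected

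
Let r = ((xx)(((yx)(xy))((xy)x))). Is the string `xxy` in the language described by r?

no

No split of xxy into u·v has (xx) matching u and (((yx)(xy))((xy)x)) matching v.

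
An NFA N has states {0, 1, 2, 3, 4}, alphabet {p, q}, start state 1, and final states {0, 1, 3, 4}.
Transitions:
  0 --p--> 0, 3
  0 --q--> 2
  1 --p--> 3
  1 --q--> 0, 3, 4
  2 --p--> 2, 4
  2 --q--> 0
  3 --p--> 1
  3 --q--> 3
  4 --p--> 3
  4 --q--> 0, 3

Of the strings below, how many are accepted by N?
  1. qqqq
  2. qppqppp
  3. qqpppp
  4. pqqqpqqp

qqqq: accepted
qppqppp: accepted
qqpppp: accepted
pqqqpqqp: accepted

4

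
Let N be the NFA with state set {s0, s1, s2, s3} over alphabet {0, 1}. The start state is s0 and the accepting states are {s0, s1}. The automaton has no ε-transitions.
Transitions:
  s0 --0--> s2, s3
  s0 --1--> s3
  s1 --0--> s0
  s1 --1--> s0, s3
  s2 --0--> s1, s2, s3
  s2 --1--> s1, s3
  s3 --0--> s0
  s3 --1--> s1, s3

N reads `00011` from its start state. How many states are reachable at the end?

3

Start: {s0}
read 0: {s2, s3}
read 0: {s0, s1, s2, s3}
read 0: {s0, s1, s2, s3}
read 1: {s0, s1, s3}
read 1: {s0, s1, s3}
Final reachable set {s0, s1, s3} has 3 states.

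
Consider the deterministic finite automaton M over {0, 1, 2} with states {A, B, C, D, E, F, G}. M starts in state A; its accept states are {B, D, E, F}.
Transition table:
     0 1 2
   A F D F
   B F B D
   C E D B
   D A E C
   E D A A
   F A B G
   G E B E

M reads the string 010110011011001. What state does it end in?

A --0--> F
F --1--> B
B --0--> F
F --1--> B
B --1--> B
B --0--> F
F --0--> A
A --1--> D
D --1--> E
E --0--> D
D --1--> E
E --1--> A
A --0--> F
F --0--> A
A --1--> D

D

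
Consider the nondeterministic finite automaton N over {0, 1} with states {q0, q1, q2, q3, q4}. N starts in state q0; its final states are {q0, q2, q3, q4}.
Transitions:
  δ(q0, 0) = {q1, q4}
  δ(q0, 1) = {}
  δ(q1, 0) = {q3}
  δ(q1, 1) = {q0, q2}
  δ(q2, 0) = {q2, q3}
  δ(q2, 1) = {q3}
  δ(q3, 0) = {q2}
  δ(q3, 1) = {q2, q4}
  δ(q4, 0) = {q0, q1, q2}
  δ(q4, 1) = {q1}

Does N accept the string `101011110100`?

Start: {q0}
read 1: {}
The reachable set is empty and stays empty for the remaining 11 symbols.
Reachable ∩ accepting = {} — empty.

rejected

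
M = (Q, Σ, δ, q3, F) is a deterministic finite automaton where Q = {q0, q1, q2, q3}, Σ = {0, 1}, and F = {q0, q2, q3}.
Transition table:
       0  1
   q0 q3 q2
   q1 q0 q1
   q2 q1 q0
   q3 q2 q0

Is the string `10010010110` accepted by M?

q3 --1--> q0
q0 --0--> q3
q3 --0--> q2
q2 --1--> q0
q0 --0--> q3
q3 --0--> q2
q2 --1--> q0
q0 --0--> q3
q3 --1--> q0
q0 --1--> q2
q2 --0--> q1
End in state q1, which is not an accepting state.

rejected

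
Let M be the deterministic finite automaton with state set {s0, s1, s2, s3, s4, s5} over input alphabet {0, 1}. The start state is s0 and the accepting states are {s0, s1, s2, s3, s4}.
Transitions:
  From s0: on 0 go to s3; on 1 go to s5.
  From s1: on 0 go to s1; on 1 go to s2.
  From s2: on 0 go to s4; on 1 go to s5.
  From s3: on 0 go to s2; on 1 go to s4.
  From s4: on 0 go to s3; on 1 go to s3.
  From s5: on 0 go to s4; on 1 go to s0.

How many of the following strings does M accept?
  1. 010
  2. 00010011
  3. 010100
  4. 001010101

4

010: accepted
00010011: accepted
010100: accepted
001010101: accepted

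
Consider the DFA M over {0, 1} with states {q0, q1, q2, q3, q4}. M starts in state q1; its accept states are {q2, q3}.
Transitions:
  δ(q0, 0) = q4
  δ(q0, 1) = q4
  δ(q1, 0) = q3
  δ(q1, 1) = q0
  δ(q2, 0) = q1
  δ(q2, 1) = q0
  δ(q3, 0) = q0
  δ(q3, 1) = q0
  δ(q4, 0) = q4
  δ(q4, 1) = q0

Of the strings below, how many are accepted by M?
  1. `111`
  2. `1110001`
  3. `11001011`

`111`: rejected
`1110001`: rejected
`11001011`: rejected

0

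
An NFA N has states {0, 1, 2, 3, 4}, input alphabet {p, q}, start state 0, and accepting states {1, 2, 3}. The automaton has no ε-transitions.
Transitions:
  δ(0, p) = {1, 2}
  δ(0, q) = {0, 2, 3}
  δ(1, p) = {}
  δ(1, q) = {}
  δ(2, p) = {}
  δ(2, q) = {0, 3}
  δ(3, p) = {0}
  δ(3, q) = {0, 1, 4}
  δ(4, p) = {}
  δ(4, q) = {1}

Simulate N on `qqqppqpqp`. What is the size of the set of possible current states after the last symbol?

3

Start: {0}
read q: {0, 2, 3}
read q: {0, 1, 2, 3, 4}
read q: {0, 1, 2, 3, 4}
read p: {0, 1, 2}
read p: {1, 2}
read q: {0, 3}
read p: {0, 1, 2}
read q: {0, 2, 3}
read p: {0, 1, 2}
Final reachable set {0, 1, 2} has 3 states.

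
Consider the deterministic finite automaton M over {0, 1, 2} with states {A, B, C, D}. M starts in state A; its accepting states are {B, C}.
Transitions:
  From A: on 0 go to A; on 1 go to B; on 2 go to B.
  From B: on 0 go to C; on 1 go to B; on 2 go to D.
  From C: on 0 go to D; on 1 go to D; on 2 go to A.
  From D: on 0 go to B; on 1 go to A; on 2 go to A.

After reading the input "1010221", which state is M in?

B

A --1--> B
B --0--> C
C --1--> D
D --0--> B
B --2--> D
D --2--> A
A --1--> B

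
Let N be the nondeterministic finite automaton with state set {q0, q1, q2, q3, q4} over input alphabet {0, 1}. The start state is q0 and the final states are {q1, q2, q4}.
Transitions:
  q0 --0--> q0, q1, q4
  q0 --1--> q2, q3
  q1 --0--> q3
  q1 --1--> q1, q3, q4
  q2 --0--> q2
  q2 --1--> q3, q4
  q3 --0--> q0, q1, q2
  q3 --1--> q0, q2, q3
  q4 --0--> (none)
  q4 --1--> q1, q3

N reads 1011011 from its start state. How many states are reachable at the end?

Start: {q0}
read 1: {q2, q3}
read 0: {q0, q1, q2}
read 1: {q1, q2, q3, q4}
read 1: {q0, q1, q2, q3, q4}
read 0: {q0, q1, q2, q3, q4}
read 1: {q0, q1, q2, q3, q4}
read 1: {q0, q1, q2, q3, q4}
Final reachable set {q0, q1, q2, q3, q4} has 5 states.

5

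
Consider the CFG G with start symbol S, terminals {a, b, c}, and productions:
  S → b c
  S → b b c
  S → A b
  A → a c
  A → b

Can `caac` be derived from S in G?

no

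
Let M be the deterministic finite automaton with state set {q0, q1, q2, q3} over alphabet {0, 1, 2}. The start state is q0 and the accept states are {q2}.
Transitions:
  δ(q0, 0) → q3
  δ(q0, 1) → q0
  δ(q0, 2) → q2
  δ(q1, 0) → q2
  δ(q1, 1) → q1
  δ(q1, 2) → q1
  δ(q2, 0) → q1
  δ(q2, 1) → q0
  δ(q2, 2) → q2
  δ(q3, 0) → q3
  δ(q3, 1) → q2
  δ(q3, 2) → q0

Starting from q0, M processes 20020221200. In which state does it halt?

q1

q0 --2--> q2
q2 --0--> q1
q1 --0--> q2
q2 --2--> q2
q2 --0--> q1
q1 --2--> q1
q1 --2--> q1
q1 --1--> q1
q1 --2--> q1
q1 --0--> q2
q2 --0--> q1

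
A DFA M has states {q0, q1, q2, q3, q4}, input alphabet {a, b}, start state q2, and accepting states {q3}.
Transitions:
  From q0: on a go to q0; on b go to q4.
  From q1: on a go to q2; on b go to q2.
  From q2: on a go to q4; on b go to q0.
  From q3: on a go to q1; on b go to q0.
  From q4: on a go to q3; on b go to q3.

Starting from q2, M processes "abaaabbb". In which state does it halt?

q4

q2 --a--> q4
q4 --b--> q3
q3 --a--> q1
q1 --a--> q2
q2 --a--> q4
q4 --b--> q3
q3 --b--> q0
q0 --b--> q4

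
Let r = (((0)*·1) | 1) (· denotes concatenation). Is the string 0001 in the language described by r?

The left alternative ((0)*·1) matches 0001.

yes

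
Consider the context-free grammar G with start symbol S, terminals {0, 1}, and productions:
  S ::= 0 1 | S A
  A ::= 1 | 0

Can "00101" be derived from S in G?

no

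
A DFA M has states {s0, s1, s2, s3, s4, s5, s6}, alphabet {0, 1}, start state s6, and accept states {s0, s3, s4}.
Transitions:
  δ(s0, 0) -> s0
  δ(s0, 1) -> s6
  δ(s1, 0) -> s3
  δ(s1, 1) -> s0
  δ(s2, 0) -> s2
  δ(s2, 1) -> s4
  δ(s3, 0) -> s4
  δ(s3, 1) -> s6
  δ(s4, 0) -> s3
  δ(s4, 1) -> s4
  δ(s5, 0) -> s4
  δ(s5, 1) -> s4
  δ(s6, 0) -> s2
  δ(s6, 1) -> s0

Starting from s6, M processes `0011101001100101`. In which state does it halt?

s6

s6 --0--> s2
s2 --0--> s2
s2 --1--> s4
s4 --1--> s4
s4 --1--> s4
s4 --0--> s3
s3 --1--> s6
s6 --0--> s2
s2 --0--> s2
s2 --1--> s4
s4 --1--> s4
s4 --0--> s3
s3 --0--> s4
s4 --1--> s4
s4 --0--> s3
s3 --1--> s6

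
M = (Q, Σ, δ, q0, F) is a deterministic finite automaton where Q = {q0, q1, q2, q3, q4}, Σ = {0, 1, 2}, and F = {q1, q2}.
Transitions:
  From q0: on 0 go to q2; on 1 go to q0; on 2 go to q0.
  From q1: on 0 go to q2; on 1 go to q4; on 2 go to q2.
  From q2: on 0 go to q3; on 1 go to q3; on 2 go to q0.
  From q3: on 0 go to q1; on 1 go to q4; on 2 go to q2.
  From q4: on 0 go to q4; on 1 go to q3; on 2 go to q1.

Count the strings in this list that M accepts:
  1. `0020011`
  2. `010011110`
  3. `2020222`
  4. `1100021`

`0020011`: rejected
`010011110`: rejected
`2020222`: rejected
`1100021`: rejected

0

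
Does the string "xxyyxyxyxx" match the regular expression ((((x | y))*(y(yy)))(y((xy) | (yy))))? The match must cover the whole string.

No split of xxyyxyxyxx into u·v has (((x|y))*(y(yy))) matching u and (y((xy)|(yy))) matching v.

no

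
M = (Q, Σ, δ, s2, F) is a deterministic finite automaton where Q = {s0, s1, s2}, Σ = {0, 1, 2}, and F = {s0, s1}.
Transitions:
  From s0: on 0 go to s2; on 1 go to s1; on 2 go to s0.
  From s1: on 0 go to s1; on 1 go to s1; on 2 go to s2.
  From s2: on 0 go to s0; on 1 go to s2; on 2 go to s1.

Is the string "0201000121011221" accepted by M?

accepted

s2 --0--> s0
s0 --2--> s0
s0 --0--> s2
s2 --1--> s2
s2 --0--> s0
s0 --0--> s2
s2 --0--> s0
s0 --1--> s1
s1 --2--> s2
s2 --1--> s2
s2 --0--> s0
s0 --1--> s1
s1 --1--> s1
s1 --2--> s2
s2 --2--> s1
s1 --1--> s1
End in state s1, which is an accepting state.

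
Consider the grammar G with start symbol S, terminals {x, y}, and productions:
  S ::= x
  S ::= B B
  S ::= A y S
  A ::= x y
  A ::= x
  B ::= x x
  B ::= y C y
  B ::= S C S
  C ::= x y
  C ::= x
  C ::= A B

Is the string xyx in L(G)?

S ⇒ AyS ⇒ xyS ⇒ xyx

yes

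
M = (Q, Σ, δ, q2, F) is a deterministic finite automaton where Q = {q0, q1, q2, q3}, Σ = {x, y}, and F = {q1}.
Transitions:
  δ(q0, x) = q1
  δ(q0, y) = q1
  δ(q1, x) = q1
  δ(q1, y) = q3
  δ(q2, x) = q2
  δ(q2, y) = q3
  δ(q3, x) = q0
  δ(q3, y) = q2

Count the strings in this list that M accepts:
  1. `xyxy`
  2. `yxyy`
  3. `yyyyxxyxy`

2

`xyxy`: accepted
`yxyy`: rejected
`yyyyxxyxy`: accepted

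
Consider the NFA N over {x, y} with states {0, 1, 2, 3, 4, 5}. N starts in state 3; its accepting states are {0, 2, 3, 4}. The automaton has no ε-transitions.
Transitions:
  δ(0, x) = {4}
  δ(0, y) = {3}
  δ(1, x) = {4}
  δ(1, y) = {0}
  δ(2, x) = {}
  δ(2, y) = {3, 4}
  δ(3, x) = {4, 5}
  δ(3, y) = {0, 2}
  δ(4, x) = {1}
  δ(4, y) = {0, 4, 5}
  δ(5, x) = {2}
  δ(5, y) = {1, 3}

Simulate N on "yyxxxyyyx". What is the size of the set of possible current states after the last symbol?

4

Start: {3}
read y: {0, 2}
read y: {3, 4}
read x: {1, 4, 5}
read x: {1, 2, 4}
read x: {1, 4}
read y: {0, 4, 5}
read y: {0, 1, 3, 4, 5}
read y: {0, 1, 2, 3, 4, 5}
read x: {1, 2, 4, 5}
Final reachable set {1, 2, 4, 5} has 4 states.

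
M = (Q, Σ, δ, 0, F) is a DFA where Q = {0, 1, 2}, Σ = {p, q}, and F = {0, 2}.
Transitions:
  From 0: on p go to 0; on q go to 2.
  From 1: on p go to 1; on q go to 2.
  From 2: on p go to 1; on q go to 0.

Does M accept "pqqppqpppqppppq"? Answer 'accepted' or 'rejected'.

0 --p--> 0
0 --q--> 2
2 --q--> 0
0 --p--> 0
0 --p--> 0
0 --q--> 2
2 --p--> 1
1 --p--> 1
1 --p--> 1
1 --q--> 2
2 --p--> 1
1 --p--> 1
1 --p--> 1
1 --p--> 1
1 --q--> 2
End in state 2, which is an accepting state.

accepted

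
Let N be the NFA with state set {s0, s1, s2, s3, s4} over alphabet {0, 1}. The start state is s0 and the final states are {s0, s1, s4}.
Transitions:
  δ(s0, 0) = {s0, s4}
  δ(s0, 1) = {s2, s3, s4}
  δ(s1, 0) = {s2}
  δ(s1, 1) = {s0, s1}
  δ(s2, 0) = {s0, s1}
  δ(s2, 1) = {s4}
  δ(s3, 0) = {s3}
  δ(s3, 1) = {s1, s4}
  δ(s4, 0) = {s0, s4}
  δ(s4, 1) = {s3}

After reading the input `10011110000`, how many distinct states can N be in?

5

Start: {s0}
read 1: {s2, s3, s4}
read 0: {s0, s1, s3, s4}
read 0: {s0, s2, s3, s4}
read 1: {s1, s2, s3, s4}
read 1: {s0, s1, s3, s4}
read 1: {s0, s1, s2, s3, s4}
read 1: {s0, s1, s2, s3, s4}
read 0: {s0, s1, s2, s3, s4}
read 0: {s0, s1, s2, s3, s4}
read 0: {s0, s1, s2, s3, s4}
read 0: {s0, s1, s2, s3, s4}
Final reachable set {s0, s1, s2, s3, s4} has 5 states.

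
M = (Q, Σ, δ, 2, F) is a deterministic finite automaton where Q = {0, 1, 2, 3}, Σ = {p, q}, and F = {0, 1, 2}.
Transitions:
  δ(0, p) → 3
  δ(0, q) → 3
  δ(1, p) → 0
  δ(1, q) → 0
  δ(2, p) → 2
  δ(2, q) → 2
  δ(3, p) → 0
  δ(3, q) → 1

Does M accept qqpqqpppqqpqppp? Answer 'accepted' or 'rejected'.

2 --q--> 2
2 --q--> 2
2 --p--> 2
2 --q--> 2
2 --q--> 2
2 --p--> 2
2 --p--> 2
2 --p--> 2
2 --q--> 2
2 --q--> 2
2 --p--> 2
2 --q--> 2
2 --p--> 2
2 --p--> 2
2 --p--> 2
End in state 2, which is an accepting state.

accepted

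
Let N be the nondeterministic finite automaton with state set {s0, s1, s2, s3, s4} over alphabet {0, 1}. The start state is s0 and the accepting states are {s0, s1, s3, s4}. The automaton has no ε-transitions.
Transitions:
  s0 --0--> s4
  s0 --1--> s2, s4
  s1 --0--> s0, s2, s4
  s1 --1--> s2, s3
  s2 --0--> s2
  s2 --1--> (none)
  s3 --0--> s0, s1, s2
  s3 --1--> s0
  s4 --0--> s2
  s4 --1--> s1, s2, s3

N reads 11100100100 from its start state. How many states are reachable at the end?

3

Start: {s0}
read 1: {s2, s4}
read 1: {s1, s2, s3}
read 1: {s0, s2, s3}
read 0: {s0, s1, s2, s4}
read 0: {s0, s2, s4}
read 1: {s1, s2, s3, s4}
read 0: {s0, s1, s2, s4}
read 0: {s0, s2, s4}
read 1: {s1, s2, s3, s4}
read 0: {s0, s1, s2, s4}
read 0: {s0, s2, s4}
Final reachable set {s0, s2, s4} has 3 states.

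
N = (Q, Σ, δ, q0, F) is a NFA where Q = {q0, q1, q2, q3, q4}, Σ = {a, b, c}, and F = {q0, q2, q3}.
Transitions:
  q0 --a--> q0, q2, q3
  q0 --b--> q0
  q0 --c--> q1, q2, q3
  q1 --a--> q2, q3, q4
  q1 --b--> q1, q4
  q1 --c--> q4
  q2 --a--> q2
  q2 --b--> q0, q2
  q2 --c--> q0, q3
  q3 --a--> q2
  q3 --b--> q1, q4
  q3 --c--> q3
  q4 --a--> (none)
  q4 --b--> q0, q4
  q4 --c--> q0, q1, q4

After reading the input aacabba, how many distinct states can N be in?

Start: {q0}
read a: {q0, q2, q3}
read a: {q0, q2, q3}
read c: {q0, q1, q2, q3}
read a: {q0, q2, q3, q4}
read b: {q0, q1, q2, q4}
read b: {q0, q1, q2, q4}
read a: {q0, q2, q3, q4}
Final reachable set {q0, q2, q3, q4} has 4 states.

4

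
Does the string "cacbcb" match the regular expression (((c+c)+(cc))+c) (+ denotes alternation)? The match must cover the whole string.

no

Neither ((c+c)+(cc)) nor c matches cacbcb.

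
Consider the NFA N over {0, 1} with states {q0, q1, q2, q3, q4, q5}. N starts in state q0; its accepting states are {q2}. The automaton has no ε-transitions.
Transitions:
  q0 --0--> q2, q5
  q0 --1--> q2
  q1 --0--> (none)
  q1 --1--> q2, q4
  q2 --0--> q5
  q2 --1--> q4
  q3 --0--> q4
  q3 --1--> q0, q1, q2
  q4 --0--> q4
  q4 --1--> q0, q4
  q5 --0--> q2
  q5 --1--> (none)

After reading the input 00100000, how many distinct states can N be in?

Start: {q0}
read 0: {q2, q5}
read 0: {q2, q5}
read 1: {q4}
read 0: {q4}
read 0: {q4}
read 0: {q4}
read 0: {q4}
read 0: {q4}
Final reachable set {q4} has 1 state.

1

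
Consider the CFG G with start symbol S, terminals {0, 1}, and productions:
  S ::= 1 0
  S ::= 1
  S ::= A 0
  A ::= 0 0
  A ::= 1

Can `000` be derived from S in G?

S ⇒ A0 ⇒ 000

yes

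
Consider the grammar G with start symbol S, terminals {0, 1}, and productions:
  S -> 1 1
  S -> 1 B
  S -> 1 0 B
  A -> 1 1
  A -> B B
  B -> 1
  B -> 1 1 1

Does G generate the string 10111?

S ⇒ 10B ⇒ 10111

yes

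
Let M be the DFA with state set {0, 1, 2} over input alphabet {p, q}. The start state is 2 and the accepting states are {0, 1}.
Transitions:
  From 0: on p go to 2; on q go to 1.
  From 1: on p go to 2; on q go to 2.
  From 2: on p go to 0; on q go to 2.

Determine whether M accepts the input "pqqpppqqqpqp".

2 --p--> 0
0 --q--> 1
1 --q--> 2
2 --p--> 0
0 --p--> 2
2 --p--> 0
0 --q--> 1
1 --q--> 2
2 --q--> 2
2 --p--> 0
0 --q--> 1
1 --p--> 2
End in state 2, which is not an accepting state.

rejected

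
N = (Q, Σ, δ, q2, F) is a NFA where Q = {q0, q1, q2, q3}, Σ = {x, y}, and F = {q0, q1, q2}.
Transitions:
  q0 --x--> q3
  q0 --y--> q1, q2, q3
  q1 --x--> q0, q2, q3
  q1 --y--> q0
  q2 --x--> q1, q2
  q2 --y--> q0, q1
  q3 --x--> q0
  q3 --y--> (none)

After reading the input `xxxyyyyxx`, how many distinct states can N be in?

4

Start: {q2}
read x: {q1, q2}
read x: {q0, q1, q2, q3}
read x: {q0, q1, q2, q3}
read y: {q0, q1, q2, q3}
read y: {q0, q1, q2, q3}
read y: {q0, q1, q2, q3}
read y: {q0, q1, q2, q3}
read x: {q0, q1, q2, q3}
read x: {q0, q1, q2, q3}
Final reachable set {q0, q1, q2, q3} has 4 states.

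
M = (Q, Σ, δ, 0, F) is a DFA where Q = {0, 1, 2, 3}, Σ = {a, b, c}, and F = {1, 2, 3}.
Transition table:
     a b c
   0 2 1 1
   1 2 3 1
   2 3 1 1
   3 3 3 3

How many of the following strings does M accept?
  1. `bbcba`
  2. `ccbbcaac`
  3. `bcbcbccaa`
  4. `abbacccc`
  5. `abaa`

5

`bbcba`: accepted
`ccbbcaac`: accepted
`bcbcbccaa`: accepted
`abbacccc`: accepted
`abaa`: accepted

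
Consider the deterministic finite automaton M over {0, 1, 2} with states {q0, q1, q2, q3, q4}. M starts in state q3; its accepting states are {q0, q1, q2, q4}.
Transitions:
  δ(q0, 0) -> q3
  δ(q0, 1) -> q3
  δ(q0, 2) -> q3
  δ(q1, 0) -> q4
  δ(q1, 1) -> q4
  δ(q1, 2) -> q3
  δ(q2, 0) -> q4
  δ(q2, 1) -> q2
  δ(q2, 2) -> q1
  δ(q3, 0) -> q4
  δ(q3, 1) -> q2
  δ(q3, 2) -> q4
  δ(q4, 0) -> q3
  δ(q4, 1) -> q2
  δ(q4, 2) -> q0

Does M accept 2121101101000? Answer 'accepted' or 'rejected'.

q3 --2--> q4
q4 --1--> q2
q2 --2--> q1
q1 --1--> q4
q4 --1--> q2
q2 --0--> q4
q4 --1--> q2
q2 --1--> q2
q2 --0--> q4
q4 --1--> q2
q2 --0--> q4
q4 --0--> q3
q3 --0--> q4
End in state q4, which is an accepting state.

accepted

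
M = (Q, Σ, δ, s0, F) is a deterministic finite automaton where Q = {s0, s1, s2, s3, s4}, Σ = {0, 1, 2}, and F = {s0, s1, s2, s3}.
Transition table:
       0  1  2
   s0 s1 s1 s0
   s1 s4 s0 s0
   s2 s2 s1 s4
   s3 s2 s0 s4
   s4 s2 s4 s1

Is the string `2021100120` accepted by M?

rejected

s0 --2--> s0
s0 --0--> s1
s1 --2--> s0
s0 --1--> s1
s1 --1--> s0
s0 --0--> s1
s1 --0--> s4
s4 --1--> s4
s4 --2--> s1
s1 --0--> s4
End in state s4, which is not an accepting state.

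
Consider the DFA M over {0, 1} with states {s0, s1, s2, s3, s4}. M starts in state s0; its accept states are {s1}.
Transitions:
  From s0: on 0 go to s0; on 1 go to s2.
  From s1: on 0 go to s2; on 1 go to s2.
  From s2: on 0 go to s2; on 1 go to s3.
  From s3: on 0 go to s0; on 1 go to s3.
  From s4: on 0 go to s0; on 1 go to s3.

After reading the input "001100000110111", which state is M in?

s0 --0--> s0
s0 --0--> s0
s0 --1--> s2
s2 --1--> s3
s3 --0--> s0
s0 --0--> s0
s0 --0--> s0
s0 --0--> s0
s0 --0--> s0
s0 --1--> s2
s2 --1--> s3
s3 --0--> s0
s0 --1--> s2
s2 --1--> s3
s3 --1--> s3

s3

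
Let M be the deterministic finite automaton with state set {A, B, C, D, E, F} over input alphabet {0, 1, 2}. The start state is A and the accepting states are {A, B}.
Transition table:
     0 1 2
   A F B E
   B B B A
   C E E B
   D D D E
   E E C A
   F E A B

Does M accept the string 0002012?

rejected

A --0--> F
F --0--> E
E --0--> E
E --2--> A
A --0--> F
F --1--> A
A --2--> E
End in state E, which is not an accepting state.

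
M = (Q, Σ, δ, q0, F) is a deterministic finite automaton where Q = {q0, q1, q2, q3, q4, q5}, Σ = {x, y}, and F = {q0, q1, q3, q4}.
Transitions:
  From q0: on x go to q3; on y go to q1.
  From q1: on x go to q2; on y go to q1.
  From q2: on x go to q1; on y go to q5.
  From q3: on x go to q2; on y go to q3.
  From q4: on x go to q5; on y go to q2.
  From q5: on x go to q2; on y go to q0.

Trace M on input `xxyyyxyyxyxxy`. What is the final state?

q1

q0 --x--> q3
q3 --x--> q2
q2 --y--> q5
q5 --y--> q0
q0 --y--> q1
q1 --x--> q2
q2 --y--> q5
q5 --y--> q0
q0 --x--> q3
q3 --y--> q3
q3 --x--> q2
q2 --x--> q1
q1 --y--> q1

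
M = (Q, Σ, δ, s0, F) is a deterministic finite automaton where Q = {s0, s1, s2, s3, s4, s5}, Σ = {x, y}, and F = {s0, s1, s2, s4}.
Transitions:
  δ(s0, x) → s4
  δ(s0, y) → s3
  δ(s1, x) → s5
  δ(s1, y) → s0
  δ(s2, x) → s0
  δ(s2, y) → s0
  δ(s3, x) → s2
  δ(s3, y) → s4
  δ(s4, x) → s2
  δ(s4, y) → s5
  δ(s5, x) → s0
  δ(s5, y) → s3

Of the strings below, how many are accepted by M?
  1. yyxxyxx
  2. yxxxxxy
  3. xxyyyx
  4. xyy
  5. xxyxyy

yyxxyxx: accepted
yxxxxxy: rejected
xxyyyx: accepted
xyy: rejected
xxyxyy: rejected

2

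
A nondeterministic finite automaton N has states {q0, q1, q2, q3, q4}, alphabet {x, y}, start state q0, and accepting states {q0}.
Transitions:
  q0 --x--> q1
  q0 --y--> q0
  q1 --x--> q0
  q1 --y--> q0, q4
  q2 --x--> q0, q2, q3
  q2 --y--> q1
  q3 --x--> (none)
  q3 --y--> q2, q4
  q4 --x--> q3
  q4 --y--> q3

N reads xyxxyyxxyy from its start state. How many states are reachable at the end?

Start: {q0}
read x: {q1}
read y: {q0, q4}
read x: {q1, q3}
read x: {q0}
read y: {q0}
read y: {q0}
read x: {q1}
read x: {q0}
read y: {q0}
read y: {q0}
Final reachable set {q0} has 1 state.

1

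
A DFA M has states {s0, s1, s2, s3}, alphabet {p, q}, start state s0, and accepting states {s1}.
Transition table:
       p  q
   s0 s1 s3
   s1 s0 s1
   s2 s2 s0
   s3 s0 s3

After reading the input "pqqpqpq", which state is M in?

s3

s0 --p--> s1
s1 --q--> s1
s1 --q--> s1
s1 --p--> s0
s0 --q--> s3
s3 --p--> s0
s0 --q--> s3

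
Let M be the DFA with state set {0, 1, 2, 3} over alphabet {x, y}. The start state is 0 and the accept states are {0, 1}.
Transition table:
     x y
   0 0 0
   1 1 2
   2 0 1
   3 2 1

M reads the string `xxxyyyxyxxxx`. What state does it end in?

0 --x--> 0
0 --x--> 0
0 --x--> 0
0 --y--> 0
0 --y--> 0
0 --y--> 0
0 --x--> 0
0 --y--> 0
0 --x--> 0
0 --x--> 0
0 --x--> 0
0 --x--> 0

0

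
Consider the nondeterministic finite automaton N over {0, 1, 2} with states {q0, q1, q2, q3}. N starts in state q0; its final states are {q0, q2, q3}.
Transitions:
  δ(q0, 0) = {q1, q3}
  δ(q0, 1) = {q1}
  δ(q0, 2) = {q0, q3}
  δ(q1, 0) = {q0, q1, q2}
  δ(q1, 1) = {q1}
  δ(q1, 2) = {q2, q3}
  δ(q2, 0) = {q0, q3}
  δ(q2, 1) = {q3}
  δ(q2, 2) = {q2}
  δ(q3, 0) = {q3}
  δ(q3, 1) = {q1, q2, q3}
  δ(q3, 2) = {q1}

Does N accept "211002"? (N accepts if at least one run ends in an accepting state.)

accepted

Start: {q0}
read 2: {q0, q3}
read 1: {q1, q2, q3}
read 1: {q1, q2, q3}
read 0: {q0, q1, q2, q3}
read 0: {q0, q1, q2, q3}
read 2: {q0, q1, q2, q3}
Reachable ∩ accepting = {q0, q2, q3} — nonempty.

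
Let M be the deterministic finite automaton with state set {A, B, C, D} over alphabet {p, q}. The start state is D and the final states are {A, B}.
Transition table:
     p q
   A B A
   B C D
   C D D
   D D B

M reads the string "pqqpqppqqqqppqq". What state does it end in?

D --p--> D
D --q--> B
B --q--> D
D --p--> D
D --q--> B
B --p--> C
C --p--> D
D --q--> B
B --q--> D
D --q--> B
B --q--> D
D --p--> D
D --p--> D
D --q--> B
B --q--> D

D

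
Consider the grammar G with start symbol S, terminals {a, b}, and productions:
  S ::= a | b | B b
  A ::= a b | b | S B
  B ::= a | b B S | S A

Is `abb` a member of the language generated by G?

yes

S ⇒ Bb ⇒ SAb ⇒ aAb ⇒ abb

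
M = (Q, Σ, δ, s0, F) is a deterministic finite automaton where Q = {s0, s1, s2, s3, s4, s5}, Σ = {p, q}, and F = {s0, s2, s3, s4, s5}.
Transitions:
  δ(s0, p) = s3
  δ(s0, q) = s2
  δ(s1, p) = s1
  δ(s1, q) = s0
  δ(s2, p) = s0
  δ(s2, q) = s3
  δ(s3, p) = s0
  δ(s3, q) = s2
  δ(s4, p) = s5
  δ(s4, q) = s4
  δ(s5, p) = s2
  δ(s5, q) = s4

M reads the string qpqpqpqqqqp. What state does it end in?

s0 --q--> s2
s2 --p--> s0
s0 --q--> s2
s2 --p--> s0
s0 --q--> s2
s2 --p--> s0
s0 --q--> s2
s2 --q--> s3
s3 --q--> s2
s2 --q--> s3
s3 --p--> s0

s0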